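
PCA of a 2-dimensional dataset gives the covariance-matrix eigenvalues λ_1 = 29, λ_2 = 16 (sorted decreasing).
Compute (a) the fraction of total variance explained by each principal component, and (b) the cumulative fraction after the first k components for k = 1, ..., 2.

Step 1 — total variance = trace(Sigma) = Σ λ_i = 29 + 16 = 45.

Step 2 — fraction explained by component i = λ_i / Σ λ:
  PC1: 29/45 = 0.6444
  PC2: 16/45 = 0.3556

Step 3 — cumulative fraction after k components = (λ_1 + ... + λ_k) / Σ λ:
  k = 1: 29/45 = 0.6444
  k = 2: (29 + 16)/45 = 45/45 = 1

Summary (fraction, with percent):

explained: PC1 0.6444 (64.44%), PC2 0.3556 (35.56%);  cumulative: 0.6444, 1


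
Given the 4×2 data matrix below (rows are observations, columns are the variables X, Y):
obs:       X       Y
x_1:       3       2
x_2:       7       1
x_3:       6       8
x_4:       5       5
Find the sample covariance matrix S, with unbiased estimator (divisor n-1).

Step 1 — column means:
  mean(X) = (3 + 7 + 6 + 5) / 4 = 21/4 = 5.25
  mean(Y) = (2 + 1 + 8 + 5) / 4 = 16/4 = 4

Step 2 — sample covariance S[i,j] = (1/(n-1)) · Σ_k (x_{k,i} - mean_i) · (x_{k,j} - mean_j), with n-1 = 3.
  S[X,X] = ((-2.25)·(-2.25) + (1.75)·(1.75) + (0.75)·(0.75) + (-0.25)·(-0.25)) / 3 = 8.75/3 = 2.9167
  S[X,Y] = ((-2.25)·(-2) + (1.75)·(-3) + (0.75)·(4) + (-0.25)·(1)) / 3 = 2/3 = 0.6667
  S[Y,Y] = ((-2)·(-2) + (-3)·(-3) + (4)·(4) + (1)·(1)) / 3 = 30/3 = 10

S is symmetric (S[j,i] = S[i,j]). Assembling:

S = [[2.9167, 0.6667],
 [0.6667, 10]]


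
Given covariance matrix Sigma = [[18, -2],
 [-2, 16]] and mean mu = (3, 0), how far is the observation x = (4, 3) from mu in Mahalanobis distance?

Step 1 — centre the observation: (x - mu) = (1, 3).

Step 2 — invert Sigma. det(Sigma) = 18·16 - (-2)² = 284.
  Sigma^{-1} = (1/det) · [[d, -b], [-b, a]] = [[0.0563, 0.007],
 [0.007, 0.0634]].

Step 3 — form the quadratic (x - mu)^T · Sigma^{-1} · (x - mu):
  Sigma^{-1} · (x - mu) = (0.0775, 0.1972).
  (x - mu)^T · [Sigma^{-1} · (x - mu)] = (1)·(0.0775) + (3)·(0.1972) = 0.669.

Step 4 — take square root: d = √(0.669) ≈ 0.8179.

d(x, mu) = √(0.669) ≈ 0.8179


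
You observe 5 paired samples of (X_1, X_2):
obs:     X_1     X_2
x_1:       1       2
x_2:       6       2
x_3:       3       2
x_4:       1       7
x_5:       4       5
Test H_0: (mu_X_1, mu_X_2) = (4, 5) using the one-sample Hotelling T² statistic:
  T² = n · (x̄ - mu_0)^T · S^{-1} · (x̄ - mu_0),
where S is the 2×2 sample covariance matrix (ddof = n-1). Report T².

Step 1 — sample mean vector:
  mean(X_1) = (1 + 6 + 3 + 1 + 4) / 5 = 15/5 = 3
  mean(X_2) = (2 + 2 + 2 + 7 + 5) / 5 = 18/5 = 3.6
  x̄ = (3, 3.6),  deviation x̄ - mu_0 = (3, 3.6) - (4, 5) = (-1, -1.4).

Step 2 — sample covariance matrix, S[i,j] = (1/(n-1)) · Σ_k (x_{k,i} - mean_i) · (x_{k,j} - mean_j), divisor n-1 = 4:
  S[X_1,X_1] = ((-2)·(-2) + (3)·(3) + (0)·(0) + (-2)·(-2) + (1)·(1)) / 4 = 18/4 = 4.5
  S[X_1,X_2] = ((-2)·(-1.6) + (3)·(-1.6) + (0)·(-1.6) + (-2)·(3.4) + (1)·(1.4)) / 4 = -7/4 = -1.75
  S[X_2,X_2] = ((-1.6)·(-1.6) + (-1.6)·(-1.6) + (-1.6)·(-1.6) + (3.4)·(3.4) + (1.4)·(1.4)) / 4 = 21.2/4 = 5.3
  S = [[4.5, -1.75],
 [-1.75, 5.3]].

Step 3 — invert S. det(S) = 4.5·5.3 - (-1.75)² = 20.7875.
  S^{-1} = (1/det) · [[d, -b], [-b, a]] = [[0.255, 0.0842],
 [0.0842, 0.2165]].

Step 4 — quadratic form (x̄ - mu_0)^T · S^{-1} · (x̄ - mu_0):
  S^{-1} · (x̄ - mu_0) = (-0.3728, -0.3873),
  (x̄ - mu_0)^T · [...] = (-1)·(-0.3728) + (-1.4)·(-0.3873) = 0.915.

Step 5 — scale by n: T² = 5 · 0.915 = 4.5749.

T² ≈ 4.5749


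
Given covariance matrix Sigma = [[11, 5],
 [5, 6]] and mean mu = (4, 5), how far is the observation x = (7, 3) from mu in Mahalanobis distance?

Step 1 — centre the observation: (x - mu) = (3, -2).

Step 2 — invert Sigma. det(Sigma) = 11·6 - (5)² = 41.
  Sigma^{-1} = (1/det) · [[d, -b], [-b, a]] = [[0.1463, -0.122],
 [-0.122, 0.2683]].

Step 3 — form the quadratic (x - mu)^T · Sigma^{-1} · (x - mu):
  Sigma^{-1} · (x - mu) = (0.6829, -0.9024).
  (x - mu)^T · [Sigma^{-1} · (x - mu)] = (3)·(0.6829) + (-2)·(-0.9024) = 3.8537.

Step 4 — take square root: d = √(3.8537) ≈ 1.9631.

d(x, mu) = √(3.8537) ≈ 1.9631


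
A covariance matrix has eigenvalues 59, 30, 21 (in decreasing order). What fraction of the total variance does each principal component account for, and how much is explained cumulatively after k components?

Step 1 — total variance = trace(Sigma) = Σ λ_i = 59 + 30 + 21 = 110.

Step 2 — fraction explained by component i = λ_i / Σ λ:
  PC1: 59/110 = 0.5364
  PC2: 30/110 = 0.2727
  PC3: 21/110 = 0.1909

Step 3 — cumulative fraction after k components = (λ_1 + ... + λ_k) / Σ λ:
  k = 1: 59/110 = 0.5364
  k = 2: (59 + 30)/110 = 89/110 = 0.8091
  k = 3: (59 + 30 + 21)/110 = 110/110 = 1

Summary (fraction, with percent):

explained: PC1 0.5364 (53.64%), PC2 0.2727 (27.27%), PC3 0.1909 (19.09%);  cumulative: 0.5364, 0.8091, 1


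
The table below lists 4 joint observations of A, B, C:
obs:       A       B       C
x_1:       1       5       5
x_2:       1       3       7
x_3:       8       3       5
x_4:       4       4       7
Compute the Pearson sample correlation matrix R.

Step 1 — column means:
  mean(A) = (1 + 1 + 8 + 4) / 4 = 14/4 = 3.5
  mean(B) = (5 + 3 + 3 + 4) / 4 = 15/4 = 3.75
  mean(C) = (5 + 7 + 5 + 7) / 4 = 24/4 = 6

Step 2 — sample variances and covariances s[i,j] = (1/(n-1)) · Σ_k (x_{k,i} - mean_i) · (x_{k,j} - mean_j), with n-1 = 3:
  s[A,A] = ((-2.5)·(-2.5) + (-2.5)·(-2.5) + (4.5)·(4.5) + (0.5)·(0.5)) / 3 = 33/3 = 11
  s[A,B] = ((-2.5)·(1.25) + (-2.5)·(-0.75) + (4.5)·(-0.75) + (0.5)·(0.25)) / 3 = -4.5/3 = -1.5
  s[A,C] = ((-2.5)·(-1) + (-2.5)·(1) + (4.5)·(-1) + (0.5)·(1)) / 3 = -4/3 = -1.3333
  s[B,B] = ((1.25)·(1.25) + (-0.75)·(-0.75) + (-0.75)·(-0.75) + (0.25)·(0.25)) / 3 = 2.75/3 = 0.9167
  s[B,C] = ((1.25)·(-1) + (-0.75)·(1) + (-0.75)·(-1) + (0.25)·(1)) / 3 = -1/3 = -0.3333
  s[C,C] = ((-1)·(-1) + (1)·(1) + (-1)·(-1) + (1)·(1)) / 3 = 4/3 = 1.3333
  Sample standard deviations s_i = √(s[i,i]):
  s(A) = √(11) = 3.3166
  s(B) = √(0.9167) = 0.9574
  s(C) = √(1.3333) = 1.1547

Step 3 — r_{ij} = s_{ij} / (s_i · s_j):
  r[A,A] = 1 (diagonal).
  r[A,B] = -1.5 / (3.3166 · 0.9574) = -1.5 / 3.1754 = -0.4724
  r[A,C] = -1.3333 / (3.3166 · 1.1547) = -1.3333 / 3.8297 = -0.3482
  r[B,B] = 1 (diagonal).
  r[B,C] = -0.3333 / (0.9574 · 1.1547) = -0.3333 / 1.1055 = -0.3015
  r[C,C] = 1 (diagonal).

R is symmetric with unit diagonal. Assembling:

R = [[1, -0.4724, -0.3482],
 [-0.4724, 1, -0.3015],
 [-0.3482, -0.3015, 1]]


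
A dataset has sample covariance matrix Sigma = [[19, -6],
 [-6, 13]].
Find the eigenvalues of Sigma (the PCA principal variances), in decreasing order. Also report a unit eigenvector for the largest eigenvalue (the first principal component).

Step 1 — characteristic polynomial of 2×2 Sigma:
  det(Sigma - λI) = λ² - trace · λ + det = 0.
  trace = 19 + 13 = 32, det = 19·13 - (-6)² = 211.
Step 2 — discriminant:
  Δ = trace² - 4·det = 1024 - 844 = 180.
Step 3 — eigenvalues:
  λ = (trace ± √Δ)/2 = (32 ± 13.4164)/2,
  λ_1 = 22.7082,  λ_2 = 9.2918.

Step 4 — unit eigenvector for λ_1: solve (Sigma - λ_1 I)v = 0. First row:
  (19 - 22.7082)·v_x + (-6)·v_y = 0, i.e. (-3.7082)·v_x + (-6)·v_y = 0,
  so v ∝ (b, λ_1 - a) = (-6, 3.7082); multiply by -1 so the first entry is positive: u = (6, -3.7082).
  ||u|| = √((6)² + (-3.7082)²) = √(49.7508) ≈ 7.0534,
  v_1 = u/||u|| ≈ (0.8507, -0.5257) (||v_1|| = 1).

λ_1 = 22.7082,  λ_2 = 9.2918;  v_1 ≈ (0.8507, -0.5257)


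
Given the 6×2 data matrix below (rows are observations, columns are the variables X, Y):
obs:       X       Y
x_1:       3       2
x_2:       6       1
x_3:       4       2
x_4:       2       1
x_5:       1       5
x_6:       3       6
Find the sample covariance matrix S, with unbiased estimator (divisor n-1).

Step 1 — column means:
  mean(X) = (3 + 6 + 4 + 2 + 1 + 3) / 6 = 19/6 = 3.1667
  mean(Y) = (2 + 1 + 2 + 1 + 5 + 6) / 6 = 17/6 = 2.8333

Step 2 — sample covariance S[i,j] = (1/(n-1)) · Σ_k (x_{k,i} - mean_i) · (x_{k,j} - mean_j), with n-1 = 5.
  S[X,X] = ((-0.1667)·(-0.1667) + (2.8333)·(2.8333) + (0.8333)·(0.8333) + (-1.1667)·(-1.1667) + (-2.1667)·(-2.1667) + (-0.1667)·(-0.1667)) / 5 = 14.8333/5 = 2.9667
  S[X,Y] = ((-0.1667)·(-0.8333) + (2.8333)·(-1.8333) + (0.8333)·(-0.8333) + (-1.1667)·(-1.8333) + (-2.1667)·(2.1667) + (-0.1667)·(3.1667)) / 5 = -8.8333/5 = -1.7667
  S[Y,Y] = ((-0.8333)·(-0.8333) + (-1.8333)·(-1.8333) + (-0.8333)·(-0.8333) + (-1.8333)·(-1.8333) + (2.1667)·(2.1667) + (3.1667)·(3.1667)) / 5 = 22.8333/5 = 4.5667

S is symmetric (S[j,i] = S[i,j]). Assembling:

S = [[2.9667, -1.7667],
 [-1.7667, 4.5667]]


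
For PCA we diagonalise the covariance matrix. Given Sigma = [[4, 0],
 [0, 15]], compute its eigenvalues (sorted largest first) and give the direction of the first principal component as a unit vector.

Step 1 — characteristic polynomial of 2×2 Sigma:
  det(Sigma - λI) = λ² - trace · λ + det = 0.
  trace = 4 + 15 = 19, det = 4·15 - (0)² = 60.
Step 2 — discriminant:
  Δ = trace² - 4·det = 361 - 240 = 121.
Step 3 — eigenvalues:
  λ = (trace ± √Δ)/2 = (19 ± 11)/2,
  λ_1 = 15,  λ_2 = 4.

Step 4 — unit eigenvector for λ_1: Sigma is diagonal, so its eigenvectors are the coordinate axes. λ_1 = 15 is the diagonal entry on the second coordinate axis, hence
  v_1 = (0, 1) (||v_1|| = 1).

λ_1 = 15,  λ_2 = 4;  v_1 ≈ (0, 1)


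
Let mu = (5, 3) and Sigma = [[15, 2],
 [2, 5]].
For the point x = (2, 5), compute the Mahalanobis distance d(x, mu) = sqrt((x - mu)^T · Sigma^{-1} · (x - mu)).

Step 1 — centre the observation: (x - mu) = (-3, 2).

Step 2 — invert Sigma. det(Sigma) = 15·5 - (2)² = 71.
  Sigma^{-1} = (1/det) · [[d, -b], [-b, a]] = [[0.0704, -0.0282],
 [-0.0282, 0.2113]].

Step 3 — form the quadratic (x - mu)^T · Sigma^{-1} · (x - mu):
  Sigma^{-1} · (x - mu) = (-0.2676, 0.507).
  (x - mu)^T · [Sigma^{-1} · (x - mu)] = (-3)·(-0.2676) + (2)·(0.507) = 1.8169.

Step 4 — take square root: d = √(1.8169) ≈ 1.3479.

d(x, mu) = √(1.8169) ≈ 1.3479


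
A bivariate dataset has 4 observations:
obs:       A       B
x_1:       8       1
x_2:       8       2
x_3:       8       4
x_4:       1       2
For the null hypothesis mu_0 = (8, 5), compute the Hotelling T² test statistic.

Step 1 — sample mean vector:
  mean(A) = (8 + 8 + 8 + 1) / 4 = 25/4 = 6.25
  mean(B) = (1 + 2 + 4 + 2) / 4 = 9/4 = 2.25
  x̄ = (6.25, 2.25),  deviation x̄ - mu_0 = (6.25, 2.25) - (8, 5) = (-1.75, -2.75).

Step 2 — sample covariance matrix, S[i,j] = (1/(n-1)) · Σ_k (x_{k,i} - mean_i) · (x_{k,j} - mean_j), divisor n-1 = 3:
  S[A,A] = ((1.75)·(1.75) + (1.75)·(1.75) + (1.75)·(1.75) + (-5.25)·(-5.25)) / 3 = 36.75/3 = 12.25
  S[A,B] = ((1.75)·(-1.25) + (1.75)·(-0.25) + (1.75)·(1.75) + (-5.25)·(-0.25)) / 3 = 1.75/3 = 0.5833
  S[B,B] = ((-1.25)·(-1.25) + (-0.25)·(-0.25) + (1.75)·(1.75) + (-0.25)·(-0.25)) / 3 = 4.75/3 = 1.5833
  S = [[12.25, 0.5833],
 [0.5833, 1.5833]].

Step 3 — invert S. det(S) = 12.25·1.5833 - (0.5833)² = 19.0556.
  S^{-1} = (1/det) · [[d, -b], [-b, a]] = [[0.0831, -0.0306],
 [-0.0306, 0.6429]].

Step 4 — quadratic form (x̄ - mu_0)^T · S^{-1} · (x̄ - mu_0):
  S^{-1} · (x̄ - mu_0) = (-0.0612, -1.7143),
  (x̄ - mu_0)^T · [...] = (-1.75)·(-0.0612) + (-2.75)·(-1.7143) = 4.8214.

Step 5 — scale by n: T² = 4 · 4.8214 = 19.2857.

T² ≈ 19.2857


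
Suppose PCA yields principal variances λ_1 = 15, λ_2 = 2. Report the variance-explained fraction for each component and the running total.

Step 1 — total variance = trace(Sigma) = Σ λ_i = 15 + 2 = 17.

Step 2 — fraction explained by component i = λ_i / Σ λ:
  PC1: 15/17 = 0.8824
  PC2: 2/17 = 0.1176

Step 3 — cumulative fraction after k components = (λ_1 + ... + λ_k) / Σ λ:
  k = 1: 15/17 = 0.8824
  k = 2: (15 + 2)/17 = 17/17 = 1

Summary (fraction, with percent):

explained: PC1 0.8824 (88.24%), PC2 0.1176 (11.76%);  cumulative: 0.8824, 1


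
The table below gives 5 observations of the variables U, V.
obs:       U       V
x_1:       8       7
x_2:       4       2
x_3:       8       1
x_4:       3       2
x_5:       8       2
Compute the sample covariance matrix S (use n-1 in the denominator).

Step 1 — column means:
  mean(U) = (8 + 4 + 8 + 3 + 8) / 5 = 31/5 = 6.2
  mean(V) = (7 + 2 + 1 + 2 + 2) / 5 = 14/5 = 2.8

Step 2 — sample covariance S[i,j] = (1/(n-1)) · Σ_k (x_{k,i} - mean_i) · (x_{k,j} - mean_j), with n-1 = 4.
  S[U,U] = ((1.8)·(1.8) + (-2.2)·(-2.2) + (1.8)·(1.8) + (-3.2)·(-3.2) + (1.8)·(1.8)) / 4 = 24.8/4 = 6.2
  S[U,V] = ((1.8)·(4.2) + (-2.2)·(-0.8) + (1.8)·(-1.8) + (-3.2)·(-0.8) + (1.8)·(-0.8)) / 4 = 7.2/4 = 1.8
  S[V,V] = ((4.2)·(4.2) + (-0.8)·(-0.8) + (-1.8)·(-1.8) + (-0.8)·(-0.8) + (-0.8)·(-0.8)) / 4 = 22.8/4 = 5.7

S is symmetric (S[j,i] = S[i,j]). Assembling:

S = [[6.2, 1.8],
 [1.8, 5.7]]


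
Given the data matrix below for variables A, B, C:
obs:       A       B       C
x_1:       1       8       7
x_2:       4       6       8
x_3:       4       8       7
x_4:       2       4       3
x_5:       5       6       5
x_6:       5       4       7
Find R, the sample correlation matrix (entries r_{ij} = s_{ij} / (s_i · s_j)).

Step 1 — column means:
  mean(A) = (1 + 4 + 4 + 2 + 5 + 5) / 6 = 21/6 = 3.5
  mean(B) = (8 + 6 + 8 + 4 + 6 + 4) / 6 = 36/6 = 6
  mean(C) = (7 + 8 + 7 + 3 + 5 + 7) / 6 = 37/6 = 6.1667

Step 2 — sample variances and covariances s[i,j] = (1/(n-1)) · Σ_k (x_{k,i} - mean_i) · (x_{k,j} - mean_j), with n-1 = 5:
  s[A,A] = ((-2.5)·(-2.5) + (0.5)·(0.5) + (0.5)·(0.5) + (-1.5)·(-1.5) + (1.5)·(1.5) + (1.5)·(1.5)) / 5 = 13.5/5 = 2.7
  s[A,B] = ((-2.5)·(2) + (0.5)·(0) + (0.5)·(2) + (-1.5)·(-2) + (1.5)·(0) + (1.5)·(-2)) / 5 = -4/5 = -0.8
  s[A,C] = ((-2.5)·(0.8333) + (0.5)·(1.8333) + (0.5)·(0.8333) + (-1.5)·(-3.1667) + (1.5)·(-1.1667) + (1.5)·(0.8333)) / 5 = 3.5/5 = 0.7
  s[B,B] = ((2)·(2) + (0)·(0) + (2)·(2) + (-2)·(-2) + (0)·(0) + (-2)·(-2)) / 5 = 16/5 = 3.2
  s[B,C] = ((2)·(0.8333) + (0)·(1.8333) + (2)·(0.8333) + (-2)·(-3.1667) + (0)·(-1.1667) + (-2)·(0.8333)) / 5 = 8/5 = 1.6
  s[C,C] = ((0.8333)·(0.8333) + (1.8333)·(1.8333) + (0.8333)·(0.8333) + (-3.1667)·(-3.1667) + (-1.1667)·(-1.1667) + (0.8333)·(0.8333)) / 5 = 16.8333/5 = 3.3667
  Sample standard deviations s_i = √(s[i,i]):
  s(A) = √(2.7) = 1.6432
  s(B) = √(3.2) = 1.7889
  s(C) = √(3.3667) = 1.8348

Step 3 — r_{ij} = s_{ij} / (s_i · s_j):
  r[A,A] = 1 (diagonal).
  r[A,B] = -0.8 / (1.6432 · 1.7889) = -0.8 / 2.9394 = -0.2722
  r[A,C] = 0.7 / (1.6432 · 1.8348) = 0.7 / 3.015 = 0.2322
  r[B,B] = 1 (diagonal).
  r[B,C] = 1.6 / (1.7889 · 1.8348) = 1.6 / 3.2823 = 0.4875
  r[C,C] = 1 (diagonal).

R is symmetric with unit diagonal. Assembling:

R = [[1, -0.2722, 0.2322],
 [-0.2722, 1, 0.4875],
 [0.2322, 0.4875, 1]]


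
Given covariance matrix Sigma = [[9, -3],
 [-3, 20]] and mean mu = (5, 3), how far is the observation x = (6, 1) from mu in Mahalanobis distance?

Step 1 — centre the observation: (x - mu) = (1, -2).

Step 2 — invert Sigma. det(Sigma) = 9·20 - (-3)² = 171.
  Sigma^{-1} = (1/det) · [[d, -b], [-b, a]] = [[0.117, 0.0175],
 [0.0175, 0.0526]].

Step 3 — form the quadratic (x - mu)^T · Sigma^{-1} · (x - mu):
  Sigma^{-1} · (x - mu) = (0.0819, -0.0877).
  (x - mu)^T · [Sigma^{-1} · (x - mu)] = (1)·(0.0819) + (-2)·(-0.0877) = 0.2573.

Step 4 — take square root: d = √(0.2573) ≈ 0.5073.

d(x, mu) = √(0.2573) ≈ 0.5073


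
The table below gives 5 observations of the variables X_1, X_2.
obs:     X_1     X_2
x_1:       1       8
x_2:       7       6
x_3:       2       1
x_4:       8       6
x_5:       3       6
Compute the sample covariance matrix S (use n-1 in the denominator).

Step 1 — column means:
  mean(X_1) = (1 + 7 + 2 + 8 + 3) / 5 = 21/5 = 4.2
  mean(X_2) = (8 + 6 + 1 + 6 + 6) / 5 = 27/5 = 5.4

Step 2 — sample covariance S[i,j] = (1/(n-1)) · Σ_k (x_{k,i} - mean_i) · (x_{k,j} - mean_j), with n-1 = 4.
  S[X_1,X_1] = ((-3.2)·(-3.2) + (2.8)·(2.8) + (-2.2)·(-2.2) + (3.8)·(3.8) + (-1.2)·(-1.2)) / 4 = 38.8/4 = 9.7
  S[X_1,X_2] = ((-3.2)·(2.6) + (2.8)·(0.6) + (-2.2)·(-4.4) + (3.8)·(0.6) + (-1.2)·(0.6)) / 4 = 4.6/4 = 1.15
  S[X_2,X_2] = ((2.6)·(2.6) + (0.6)·(0.6) + (-4.4)·(-4.4) + (0.6)·(0.6) + (0.6)·(0.6)) / 4 = 27.2/4 = 6.8

S is symmetric (S[j,i] = S[i,j]). Assembling:

S = [[9.7, 1.15],
 [1.15, 6.8]]


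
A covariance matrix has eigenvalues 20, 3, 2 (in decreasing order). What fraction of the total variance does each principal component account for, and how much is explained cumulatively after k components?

Step 1 — total variance = trace(Sigma) = Σ λ_i = 20 + 3 + 2 = 25.

Step 2 — fraction explained by component i = λ_i / Σ λ:
  PC1: 20/25 = 0.8
  PC2: 3/25 = 0.12
  PC3: 2/25 = 0.08

Step 3 — cumulative fraction after k components = (λ_1 + ... + λ_k) / Σ λ:
  k = 1: 20/25 = 0.8
  k = 2: (20 + 3)/25 = 23/25 = 0.92
  k = 3: (20 + 3 + 2)/25 = 25/25 = 1

Summary (fraction, with percent):

explained: PC1 0.8 (80%), PC2 0.12 (12%), PC3 0.08 (8%);  cumulative: 0.8, 0.92, 1


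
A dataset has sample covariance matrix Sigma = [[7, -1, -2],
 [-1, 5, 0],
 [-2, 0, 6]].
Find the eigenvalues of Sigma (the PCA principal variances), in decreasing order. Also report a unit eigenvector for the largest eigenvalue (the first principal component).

Step 1 — characteristic polynomial p(λ) = det(λI - Sigma) = λ³ - tr·λ² + c_1·λ - det, where tr = trace, c_1 = sum of the principal 2×2 minors, det = det(Sigma):
  tr = 7 + 5 + 6 = 18,
  c_1 = (7·5 - (-1)²) + (7·6 - (-2)²) + (5·6 - (0)²) = 34 + 38 + 30 = 102,
  det = 7·(5·6 - (0)²) - (-1)·((-1)·6 - (0)·(-2)) + (-2)·((-1)·(0) - 5·(-2)) = 7·(30) - (-1)·(-6) + (-2)·(10) = 184.
  So p(λ) = λ³ - 18λ² + 102λ - 184.
Step 2 — look for an integer root (rational root theorem: any rational root is an integer divisor of 184). Testing λ = 4:
  p(4) = 64 - 288 + 408 - 184 = 0  ✓
  Dividing out (λ - 4): p(λ) = (λ - 4)(λ² - 14λ + 46).
Step 3 — remaining eigenvalues from the quadratic λ² - 14λ + 46 = 0:
  Δ = 14² - 4·46 = 196 - 184 = 12,  λ = (14 ± √12)/2 = (14 ± 3.4641)/2 ≈ 8.7321 or 5.2679.
  Sorted: λ_1 = 8.7321,  λ_2 = 5.2679,  λ_3 = 4  (check: sum = 18 = tr ✓).

Step 4 — unit eigenvector for λ_1 ≈ 8.7321: v spans the null space of (Sigma - λ_1 I), whose rows are
  r_1 = (-1.7321, -1, -2),  r_2 = (-1, -3.7321, 0),  r_3 = (-2, 0, -2.7321).
  v is orthogonal to every row, so take v ∝ r_1 × r_2 = ((-1)·(0) - (-2)·(-3.7321), (-2)·(-1) - (-1.7321)·(0), (-1.7321)·(-3.7321) - (-1)·(-1)) ≈ (-7.4641, 2, 5.4641).
  Rescale (multiply by -1 so the first nonzero entry is positive): u = (7.4641, -2, -5.4641).
  ||u|| = √((7.4641)² + (-2)² + (-5.4641)²) = √(89.5692) ≈ 9.4641,  v_1 = u/||u|| ≈ (0.7887, -0.2113, -0.5774) (||v_1|| = 1).

λ_1 = 8.7321,  λ_2 = 5.2679,  λ_3 = 4;  v_1 ≈ (0.7887, -0.2113, -0.5774)


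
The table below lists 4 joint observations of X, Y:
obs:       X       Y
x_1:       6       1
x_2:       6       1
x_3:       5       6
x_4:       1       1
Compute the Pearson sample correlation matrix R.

Step 1 — column means:
  mean(X) = (6 + 6 + 5 + 1) / 4 = 18/4 = 4.5
  mean(Y) = (1 + 1 + 6 + 1) / 4 = 9/4 = 2.25

Step 2 — sample variances and covariances s[i,j] = (1/(n-1)) · Σ_k (x_{k,i} - mean_i) · (x_{k,j} - mean_j), with n-1 = 3:
  s[X,X] = ((1.5)·(1.5) + (1.5)·(1.5) + (0.5)·(0.5) + (-3.5)·(-3.5)) / 3 = 17/3 = 5.6667
  s[X,Y] = ((1.5)·(-1.25) + (1.5)·(-1.25) + (0.5)·(3.75) + (-3.5)·(-1.25)) / 3 = 2.5/3 = 0.8333
  s[Y,Y] = ((-1.25)·(-1.25) + (-1.25)·(-1.25) + (3.75)·(3.75) + (-1.25)·(-1.25)) / 3 = 18.75/3 = 6.25
  Sample standard deviations s_i = √(s[i,i]):
  s(X) = √(5.6667) = 2.3805
  s(Y) = √(6.25) = 2.5

Step 3 — r_{ij} = s_{ij} / (s_i · s_j):
  r[X,X] = 1 (diagonal).
  r[X,Y] = 0.8333 / (2.3805 · 2.5) = 0.8333 / 5.9512 = 0.14
  r[Y,Y] = 1 (diagonal).

R is symmetric with unit diagonal. Assembling:

R = [[1, 0.14],
 [0.14, 1]]


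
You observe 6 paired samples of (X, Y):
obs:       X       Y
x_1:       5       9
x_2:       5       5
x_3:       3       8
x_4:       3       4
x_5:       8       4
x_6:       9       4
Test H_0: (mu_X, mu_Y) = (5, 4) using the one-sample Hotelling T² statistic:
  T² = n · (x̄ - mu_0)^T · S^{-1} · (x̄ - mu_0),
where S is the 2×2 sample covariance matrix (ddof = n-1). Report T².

Step 1 — sample mean vector:
  mean(X) = (5 + 5 + 3 + 3 + 8 + 9) / 6 = 33/6 = 5.5
  mean(Y) = (9 + 5 + 8 + 4 + 4 + 4) / 6 = 34/6 = 5.6667
  x̄ = (5.5, 5.6667),  deviation x̄ - mu_0 = (5.5, 5.6667) - (5, 4) = (0.5, 1.6667).

Step 2 — sample covariance matrix, S[i,j] = (1/(n-1)) · Σ_k (x_{k,i} - mean_i) · (x_{k,j} - mean_j), divisor n-1 = 5:
  S[X,X] = ((-0.5)·(-0.5) + (-0.5)·(-0.5) + (-2.5)·(-2.5) + (-2.5)·(-2.5) + (2.5)·(2.5) + (3.5)·(3.5)) / 5 = 31.5/5 = 6.3
  S[X,Y] = ((-0.5)·(3.3333) + (-0.5)·(-0.6667) + (-2.5)·(2.3333) + (-2.5)·(-1.6667) + (2.5)·(-1.6667) + (3.5)·(-1.6667)) / 5 = -13/5 = -2.6
  S[Y,Y] = ((3.3333)·(3.3333) + (-0.6667)·(-0.6667) + (2.3333)·(2.3333) + (-1.6667)·(-1.6667) + (-1.6667)·(-1.6667) + (-1.6667)·(-1.6667)) / 5 = 25.3333/5 = 5.0667
  S = [[6.3, -2.6],
 [-2.6, 5.0667]].

Step 3 — invert S. det(S) = 6.3·5.0667 - (-2.6)² = 25.16.
  S^{-1} = (1/det) · [[d, -b], [-b, a]] = [[0.2014, 0.1033],
 [0.1033, 0.2504]].

Step 4 — quadratic form (x̄ - mu_0)^T · S^{-1} · (x̄ - mu_0):
  S^{-1} · (x̄ - mu_0) = (0.2729, 0.469),
  (x̄ - mu_0)^T · [...] = (0.5)·(0.2729) + (1.6667)·(0.469) = 0.9181.

Step 5 — scale by n: T² = 6 · 0.9181 = 5.5087.

T² ≈ 5.5087


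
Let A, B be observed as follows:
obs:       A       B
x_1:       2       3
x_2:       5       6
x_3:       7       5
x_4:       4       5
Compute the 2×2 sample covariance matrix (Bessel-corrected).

Step 1 — column means:
  mean(A) = (2 + 5 + 7 + 4) / 4 = 18/4 = 4.5
  mean(B) = (3 + 6 + 5 + 5) / 4 = 19/4 = 4.75

Step 2 — sample covariance S[i,j] = (1/(n-1)) · Σ_k (x_{k,i} - mean_i) · (x_{k,j} - mean_j), with n-1 = 3.
  S[A,A] = ((-2.5)·(-2.5) + (0.5)·(0.5) + (2.5)·(2.5) + (-0.5)·(-0.5)) / 3 = 13/3 = 4.3333
  S[A,B] = ((-2.5)·(-1.75) + (0.5)·(1.25) + (2.5)·(0.25) + (-0.5)·(0.25)) / 3 = 5.5/3 = 1.8333
  S[B,B] = ((-1.75)·(-1.75) + (1.25)·(1.25) + (0.25)·(0.25) + (0.25)·(0.25)) / 3 = 4.75/3 = 1.5833

S is symmetric (S[j,i] = S[i,j]). Assembling:

S = [[4.3333, 1.8333],
 [1.8333, 1.5833]]


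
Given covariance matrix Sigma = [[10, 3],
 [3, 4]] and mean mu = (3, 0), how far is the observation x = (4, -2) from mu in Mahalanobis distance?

Step 1 — centre the observation: (x - mu) = (1, -2).

Step 2 — invert Sigma. det(Sigma) = 10·4 - (3)² = 31.
  Sigma^{-1} = (1/det) · [[d, -b], [-b, a]] = [[0.129, -0.0968],
 [-0.0968, 0.3226]].

Step 3 — form the quadratic (x - mu)^T · Sigma^{-1} · (x - mu):
  Sigma^{-1} · (x - mu) = (0.3226, -0.7419).
  (x - mu)^T · [Sigma^{-1} · (x - mu)] = (1)·(0.3226) + (-2)·(-0.7419) = 1.8065.

Step 4 — take square root: d = √(1.8065) ≈ 1.344.

d(x, mu) = √(1.8065) ≈ 1.344


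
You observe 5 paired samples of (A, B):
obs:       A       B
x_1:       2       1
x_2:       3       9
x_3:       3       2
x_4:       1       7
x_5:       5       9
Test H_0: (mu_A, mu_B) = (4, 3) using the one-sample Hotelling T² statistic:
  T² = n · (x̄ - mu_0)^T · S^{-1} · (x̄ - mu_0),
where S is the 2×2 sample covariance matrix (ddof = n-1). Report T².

Step 1 — sample mean vector:
  mean(A) = (2 + 3 + 3 + 1 + 5) / 5 = 14/5 = 2.8
  mean(B) = (1 + 9 + 2 + 7 + 9) / 5 = 28/5 = 5.6
  x̄ = (2.8, 5.6),  deviation x̄ - mu_0 = (2.8, 5.6) - (4, 3) = (-1.2, 2.6).

Step 2 — sample covariance matrix, S[i,j] = (1/(n-1)) · Σ_k (x_{k,i} - mean_i) · (x_{k,j} - mean_j), divisor n-1 = 4:
  S[A,A] = ((-0.8)·(-0.8) + (0.2)·(0.2) + (0.2)·(0.2) + (-1.8)·(-1.8) + (2.2)·(2.2)) / 4 = 8.8/4 = 2.2
  S[A,B] = ((-0.8)·(-4.6) + (0.2)·(3.4) + (0.2)·(-3.6) + (-1.8)·(1.4) + (2.2)·(3.4)) / 4 = 8.6/4 = 2.15
  S[B,B] = ((-4.6)·(-4.6) + (3.4)·(3.4) + (-3.6)·(-3.6) + (1.4)·(1.4) + (3.4)·(3.4)) / 4 = 59.2/4 = 14.8
  S = [[2.2, 2.15],
 [2.15, 14.8]].

Step 3 — invert S. det(S) = 2.2·14.8 - (2.15)² = 27.9375.
  S^{-1} = (1/det) · [[d, -b], [-b, a]] = [[0.5298, -0.077],
 [-0.077, 0.0787]].

Step 4 — quadratic form (x̄ - mu_0)^T · S^{-1} · (x̄ - mu_0):
  S^{-1} · (x̄ - mu_0) = (-0.8358, 0.2971),
  (x̄ - mu_0)^T · [...] = (-1.2)·(-0.8358) + (2.6)·(0.2971) = 1.7754.

Step 5 — scale by n: T² = 5 · 1.7754 = 8.877.

T² ≈ 8.877


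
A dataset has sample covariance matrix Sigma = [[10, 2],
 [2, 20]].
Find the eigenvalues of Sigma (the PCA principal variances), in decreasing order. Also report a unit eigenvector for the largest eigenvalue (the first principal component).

Step 1 — characteristic polynomial of 2×2 Sigma:
  det(Sigma - λI) = λ² - trace · λ + det = 0.
  trace = 10 + 20 = 30, det = 10·20 - (2)² = 196.
Step 2 — discriminant:
  Δ = trace² - 4·det = 900 - 784 = 116.
Step 3 — eigenvalues:
  λ = (trace ± √Δ)/2 = (30 ± 10.7703)/2,
  λ_1 = 20.3852,  λ_2 = 9.6148.

Step 4 — unit eigenvector for λ_1: solve (Sigma - λ_1 I)v = 0. First row:
  (10 - 20.3852)·v_x + (2)·v_y = 0, i.e. (-10.3852)·v_x + (2)·v_y = 0,
  so v ∝ (b, λ_1 - a) = (2, 10.3852) = u.
  ||u|| = √((2)² + (10.3852)²) = √(111.8516) ≈ 10.576,
  v_1 = u/||u|| ≈ (0.1891, 0.982) (||v_1|| = 1).

λ_1 = 20.3852,  λ_2 = 9.6148;  v_1 ≈ (0.1891, 0.982)


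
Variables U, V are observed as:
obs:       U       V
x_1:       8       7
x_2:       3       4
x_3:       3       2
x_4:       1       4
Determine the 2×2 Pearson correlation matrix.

Step 1 — column means:
  mean(U) = (8 + 3 + 3 + 1) / 4 = 15/4 = 3.75
  mean(V) = (7 + 4 + 2 + 4) / 4 = 17/4 = 4.25

Step 2 — sample variances and covariances s[i,j] = (1/(n-1)) · Σ_k (x_{k,i} - mean_i) · (x_{k,j} - mean_j), with n-1 = 3:
  s[U,U] = ((4.25)·(4.25) + (-0.75)·(-0.75) + (-0.75)·(-0.75) + (-2.75)·(-2.75)) / 3 = 26.75/3 = 8.9167
  s[U,V] = ((4.25)·(2.75) + (-0.75)·(-0.25) + (-0.75)·(-2.25) + (-2.75)·(-0.25)) / 3 = 14.25/3 = 4.75
  s[V,V] = ((2.75)·(2.75) + (-0.25)·(-0.25) + (-2.25)·(-2.25) + (-0.25)·(-0.25)) / 3 = 12.75/3 = 4.25
  Sample standard deviations s_i = √(s[i,i]):
  s(U) = √(8.9167) = 2.9861
  s(V) = √(4.25) = 2.0616

Step 3 — r_{ij} = s_{ij} / (s_i · s_j):
  r[U,U] = 1 (diagonal).
  r[U,V] = 4.75 / (2.9861 · 2.0616) = 4.75 / 6.156 = 0.7716
  r[V,V] = 1 (diagonal).

R is symmetric with unit diagonal. Assembling:

R = [[1, 0.7716],
 [0.7716, 1]]


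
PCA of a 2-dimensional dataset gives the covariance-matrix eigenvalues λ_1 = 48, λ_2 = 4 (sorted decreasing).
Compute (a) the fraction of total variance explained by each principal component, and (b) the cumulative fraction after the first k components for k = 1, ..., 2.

Step 1 — total variance = trace(Sigma) = Σ λ_i = 48 + 4 = 52.

Step 2 — fraction explained by component i = λ_i / Σ λ:
  PC1: 48/52 = 0.9231
  PC2: 4/52 = 0.0769

Step 3 — cumulative fraction after k components = (λ_1 + ... + λ_k) / Σ λ:
  k = 1: 48/52 = 0.9231
  k = 2: (48 + 4)/52 = 52/52 = 1

Summary (fraction, with percent):

explained: PC1 0.9231 (92.31%), PC2 0.0769 (7.69%);  cumulative: 0.9231, 1


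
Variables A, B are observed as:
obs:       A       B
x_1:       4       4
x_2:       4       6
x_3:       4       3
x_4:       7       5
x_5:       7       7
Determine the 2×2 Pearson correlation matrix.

Step 1 — column means:
  mean(A) = (4 + 4 + 4 + 7 + 7) / 5 = 26/5 = 5.2
  mean(B) = (4 + 6 + 3 + 5 + 7) / 5 = 25/5 = 5

Step 2 — sample variances and covariances s[i,j] = (1/(n-1)) · Σ_k (x_{k,i} - mean_i) · (x_{k,j} - mean_j), with n-1 = 4:
  s[A,A] = ((-1.2)·(-1.2) + (-1.2)·(-1.2) + (-1.2)·(-1.2) + (1.8)·(1.8) + (1.8)·(1.8)) / 4 = 10.8/4 = 2.7
  s[A,B] = ((-1.2)·(-1) + (-1.2)·(1) + (-1.2)·(-2) + (1.8)·(0) + (1.8)·(2)) / 4 = 6/4 = 1.5
  s[B,B] = ((-1)·(-1) + (1)·(1) + (-2)·(-2) + (0)·(0) + (2)·(2)) / 4 = 10/4 = 2.5
  Sample standard deviations s_i = √(s[i,i]):
  s(A) = √(2.7) = 1.6432
  s(B) = √(2.5) = 1.5811

Step 3 — r_{ij} = s_{ij} / (s_i · s_j):
  r[A,A] = 1 (diagonal).
  r[A,B] = 1.5 / (1.6432 · 1.5811) = 1.5 / 2.5981 = 0.5774
  r[B,B] = 1 (diagonal).

R is symmetric with unit diagonal. Assembling:

R = [[1, 0.5774],
 [0.5774, 1]]


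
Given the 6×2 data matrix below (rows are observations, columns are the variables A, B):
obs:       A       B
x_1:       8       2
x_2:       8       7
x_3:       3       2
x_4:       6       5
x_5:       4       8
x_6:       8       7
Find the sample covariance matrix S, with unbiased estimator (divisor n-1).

Step 1 — column means:
  mean(A) = (8 + 8 + 3 + 6 + 4 + 8) / 6 = 37/6 = 6.1667
  mean(B) = (2 + 7 + 2 + 5 + 8 + 7) / 6 = 31/6 = 5.1667

Step 2 — sample covariance S[i,j] = (1/(n-1)) · Σ_k (x_{k,i} - mean_i) · (x_{k,j} - mean_j), with n-1 = 5.
  S[A,A] = ((1.8333)·(1.8333) + (1.8333)·(1.8333) + (-3.1667)·(-3.1667) + (-0.1667)·(-0.1667) + (-2.1667)·(-2.1667) + (1.8333)·(1.8333)) / 5 = 24.8333/5 = 4.9667
  S[A,B] = ((1.8333)·(-3.1667) + (1.8333)·(1.8333) + (-3.1667)·(-3.1667) + (-0.1667)·(-0.1667) + (-2.1667)·(2.8333) + (1.8333)·(1.8333)) / 5 = 4.8333/5 = 0.9667
  S[B,B] = ((-3.1667)·(-3.1667) + (1.8333)·(1.8333) + (-3.1667)·(-3.1667) + (-0.1667)·(-0.1667) + (2.8333)·(2.8333) + (1.8333)·(1.8333)) / 5 = 34.8333/5 = 6.9667

S is symmetric (S[j,i] = S[i,j]). Assembling:

S = [[4.9667, 0.9667],
 [0.9667, 6.9667]]


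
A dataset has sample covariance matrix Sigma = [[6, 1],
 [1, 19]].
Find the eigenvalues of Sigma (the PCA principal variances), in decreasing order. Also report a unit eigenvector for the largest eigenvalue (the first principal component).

Step 1 — characteristic polynomial of 2×2 Sigma:
  det(Sigma - λI) = λ² - trace · λ + det = 0.
  trace = 6 + 19 = 25, det = 6·19 - (1)² = 113.
Step 2 — discriminant:
  Δ = trace² - 4·det = 625 - 452 = 173.
Step 3 — eigenvalues:
  λ = (trace ± √Δ)/2 = (25 ± 13.1529)/2,
  λ_1 = 19.0765,  λ_2 = 5.9235.

Step 4 — unit eigenvector for λ_1: solve (Sigma - λ_1 I)v = 0. First row:
  (6 - 19.0765)·v_x + (1)·v_y = 0, i.e. (-13.0765)·v_x + (1)·v_y = 0,
  so v ∝ (b, λ_1 - a) = (1, 13.0765) = u.
  ||u|| = √((1)² + (13.0765)²) = √(171.9942) ≈ 13.1147,
  v_1 = u/||u|| ≈ (0.0763, 0.9971) (||v_1|| = 1).

λ_1 = 19.0765,  λ_2 = 5.9235;  v_1 ≈ (0.0763, 0.9971)


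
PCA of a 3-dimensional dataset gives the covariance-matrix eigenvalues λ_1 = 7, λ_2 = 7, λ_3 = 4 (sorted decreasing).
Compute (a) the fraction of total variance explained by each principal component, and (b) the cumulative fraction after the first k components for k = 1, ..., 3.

Step 1 — total variance = trace(Sigma) = Σ λ_i = 7 + 7 + 4 = 18.

Step 2 — fraction explained by component i = λ_i / Σ λ:
  PC1: 7/18 = 0.3889
  PC2: 7/18 = 0.3889
  PC3: 4/18 = 0.2222

Step 3 — cumulative fraction after k components = (λ_1 + ... + λ_k) / Σ λ:
  k = 1: 7/18 = 0.3889
  k = 2: (7 + 7)/18 = 14/18 = 0.7778
  k = 3: (7 + 7 + 4)/18 = 18/18 = 1

Summary (fraction, with percent):

explained: PC1 0.3889 (38.89%), PC2 0.3889 (38.89%), PC3 0.2222 (22.22%);  cumulative: 0.3889, 0.7778, 1


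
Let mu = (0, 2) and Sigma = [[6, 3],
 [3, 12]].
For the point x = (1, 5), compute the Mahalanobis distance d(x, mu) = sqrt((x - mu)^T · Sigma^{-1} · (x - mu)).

Step 1 — centre the observation: (x - mu) = (1, 3).

Step 2 — invert Sigma. det(Sigma) = 6·12 - (3)² = 63.
  Sigma^{-1} = (1/det) · [[d, -b], [-b, a]] = [[0.1905, -0.0476],
 [-0.0476, 0.0952]].

Step 3 — form the quadratic (x - mu)^T · Sigma^{-1} · (x - mu):
  Sigma^{-1} · (x - mu) = (0.0476, 0.2381).
  (x - mu)^T · [Sigma^{-1} · (x - mu)] = (1)·(0.0476) + (3)·(0.2381) = 0.7619.

Step 4 — take square root: d = √(0.7619) ≈ 0.8729.

d(x, mu) = √(0.7619) ≈ 0.8729


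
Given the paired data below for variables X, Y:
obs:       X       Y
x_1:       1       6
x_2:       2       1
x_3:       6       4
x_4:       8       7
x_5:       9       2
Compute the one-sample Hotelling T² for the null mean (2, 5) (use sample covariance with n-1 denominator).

Step 1 — sample mean vector:
  mean(X) = (1 + 2 + 6 + 8 + 9) / 5 = 26/5 = 5.2
  mean(Y) = (6 + 1 + 4 + 7 + 2) / 5 = 20/5 = 4
  x̄ = (5.2, 4),  deviation x̄ - mu_0 = (5.2, 4) - (2, 5) = (3.2, -1).

Step 2 — sample covariance matrix, S[i,j] = (1/(n-1)) · Σ_k (x_{k,i} - mean_i) · (x_{k,j} - mean_j), divisor n-1 = 4:
  S[X,X] = ((-4.2)·(-4.2) + (-3.2)·(-3.2) + (0.8)·(0.8) + (2.8)·(2.8) + (3.8)·(3.8)) / 4 = 50.8/4 = 12.7
  S[X,Y] = ((-4.2)·(2) + (-3.2)·(-3) + (0.8)·(0) + (2.8)·(3) + (3.8)·(-2)) / 4 = 2/4 = 0.5
  S[Y,Y] = ((2)·(2) + (-3)·(-3) + (0)·(0) + (3)·(3) + (-2)·(-2)) / 4 = 26/4 = 6.5
  S = [[12.7, 0.5],
 [0.5, 6.5]].

Step 3 — invert S. det(S) = 12.7·6.5 - (0.5)² = 82.3.
  S^{-1} = (1/det) · [[d, -b], [-b, a]] = [[0.079, -0.0061],
 [-0.0061, 0.1543]].

Step 4 — quadratic form (x̄ - mu_0)^T · S^{-1} · (x̄ - mu_0):
  S^{-1} · (x̄ - mu_0) = (0.2588, -0.1738),
  (x̄ - mu_0)^T · [...] = (3.2)·(0.2588) + (-1)·(-0.1738) = 1.0019.

Step 5 — scale by n: T² = 5 · 1.0019 = 5.0097.

T² ≈ 5.0097


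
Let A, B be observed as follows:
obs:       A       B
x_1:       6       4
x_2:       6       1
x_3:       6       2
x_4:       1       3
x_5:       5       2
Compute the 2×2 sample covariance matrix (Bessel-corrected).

Step 1 — column means:
  mean(A) = (6 + 6 + 6 + 1 + 5) / 5 = 24/5 = 4.8
  mean(B) = (4 + 1 + 2 + 3 + 2) / 5 = 12/5 = 2.4

Step 2 — sample covariance S[i,j] = (1/(n-1)) · Σ_k (x_{k,i} - mean_i) · (x_{k,j} - mean_j), with n-1 = 4.
  S[A,A] = ((1.2)·(1.2) + (1.2)·(1.2) + (1.2)·(1.2) + (-3.8)·(-3.8) + (0.2)·(0.2)) / 4 = 18.8/4 = 4.7
  S[A,B] = ((1.2)·(1.6) + (1.2)·(-1.4) + (1.2)·(-0.4) + (-3.8)·(0.6) + (0.2)·(-0.4)) / 4 = -2.6/4 = -0.65
  S[B,B] = ((1.6)·(1.6) + (-1.4)·(-1.4) + (-0.4)·(-0.4) + (0.6)·(0.6) + (-0.4)·(-0.4)) / 4 = 5.2/4 = 1.3

S is symmetric (S[j,i] = S[i,j]). Assembling:

S = [[4.7, -0.65],
 [-0.65, 1.3]]


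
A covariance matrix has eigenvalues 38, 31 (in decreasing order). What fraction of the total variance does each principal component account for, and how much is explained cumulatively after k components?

Step 1 — total variance = trace(Sigma) = Σ λ_i = 38 + 31 = 69.

Step 2 — fraction explained by component i = λ_i / Σ λ:
  PC1: 38/69 = 0.5507
  PC2: 31/69 = 0.4493

Step 3 — cumulative fraction after k components = (λ_1 + ... + λ_k) / Σ λ:
  k = 1: 38/69 = 0.5507
  k = 2: (38 + 31)/69 = 69/69 = 1

Summary (fraction, with percent):

explained: PC1 0.5507 (55.07%), PC2 0.4493 (44.93%);  cumulative: 0.5507, 1


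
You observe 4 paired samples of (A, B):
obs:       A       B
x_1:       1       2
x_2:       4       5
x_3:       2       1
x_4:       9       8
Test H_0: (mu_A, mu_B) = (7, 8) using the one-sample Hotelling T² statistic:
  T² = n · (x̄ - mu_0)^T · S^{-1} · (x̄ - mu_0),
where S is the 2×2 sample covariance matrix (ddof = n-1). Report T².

Step 1 — sample mean vector:
  mean(A) = (1 + 4 + 2 + 9) / 4 = 16/4 = 4
  mean(B) = (2 + 5 + 1 + 8) / 4 = 16/4 = 4
  x̄ = (4, 4),  deviation x̄ - mu_0 = (4, 4) - (7, 8) = (-3, -4).

Step 2 — sample covariance matrix, S[i,j] = (1/(n-1)) · Σ_k (x_{k,i} - mean_i) · (x_{k,j} - mean_j), divisor n-1 = 3:
  S[A,A] = ((-3)·(-3) + (0)·(0) + (-2)·(-2) + (5)·(5)) / 3 = 38/3 = 12.6667
  S[A,B] = ((-3)·(-2) + (0)·(1) + (-2)·(-3) + (5)·(4)) / 3 = 32/3 = 10.6667
  S[B,B] = ((-2)·(-2) + (1)·(1) + (-3)·(-3) + (4)·(4)) / 3 = 30/3 = 10
  S = [[12.6667, 10.6667],
 [10.6667, 10]].

Step 3 — invert S. det(S) = 12.6667·10 - (10.6667)² = 12.8889.
  S^{-1} = (1/det) · [[d, -b], [-b, a]] = [[0.7759, -0.8276],
 [-0.8276, 0.9828]].

Step 4 — quadratic form (x̄ - mu_0)^T · S^{-1} · (x̄ - mu_0):
  S^{-1} · (x̄ - mu_0) = (0.9828, -1.4483),
  (x̄ - mu_0)^T · [...] = (-3)·(0.9828) + (-4)·(-1.4483) = 2.8448.

Step 5 — scale by n: T² = 4 · 2.8448 = 11.3793.

T² ≈ 11.3793


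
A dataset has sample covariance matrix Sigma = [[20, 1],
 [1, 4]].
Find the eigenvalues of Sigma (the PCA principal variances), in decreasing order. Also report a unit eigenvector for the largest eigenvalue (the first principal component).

Step 1 — characteristic polynomial of 2×2 Sigma:
  det(Sigma - λI) = λ² - trace · λ + det = 0.
  trace = 20 + 4 = 24, det = 20·4 - (1)² = 79.
Step 2 — discriminant:
  Δ = trace² - 4·det = 576 - 316 = 260.
Step 3 — eigenvalues:
  λ = (trace ± √Δ)/2 = (24 ± 16.1245)/2,
  λ_1 = 20.0623,  λ_2 = 3.9377.

Step 4 — unit eigenvector for λ_1: solve (Sigma - λ_1 I)v = 0. First row:
  (20 - 20.0623)·v_x + (1)·v_y = 0, i.e. (-0.0623)·v_x + (1)·v_y = 0,
  so v ∝ (b, λ_1 - a) = (1, 0.0623) = u.
  ||u|| = √((1)² + (0.0623)²) = √(1.0039) ≈ 1.0019,
  v_1 = u/||u|| ≈ (0.9981, 0.0621) (||v_1|| = 1).

λ_1 = 20.0623,  λ_2 = 3.9377;  v_1 ≈ (0.9981, 0.0621)


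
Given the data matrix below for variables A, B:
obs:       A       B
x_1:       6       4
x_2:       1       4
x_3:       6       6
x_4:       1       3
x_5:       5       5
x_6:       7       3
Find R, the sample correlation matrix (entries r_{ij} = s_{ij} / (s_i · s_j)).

Step 1 — column means:
  mean(A) = (6 + 1 + 6 + 1 + 5 + 7) / 6 = 26/6 = 4.3333
  mean(B) = (4 + 4 + 6 + 3 + 5 + 3) / 6 = 25/6 = 4.1667

Step 2 — sample variances and covariances s[i,j] = (1/(n-1)) · Σ_k (x_{k,i} - mean_i) · (x_{k,j} - mean_j), with n-1 = 5:
  s[A,A] = ((1.6667)·(1.6667) + (-3.3333)·(-3.3333) + (1.6667)·(1.6667) + (-3.3333)·(-3.3333) + (0.6667)·(0.6667) + (2.6667)·(2.6667)) / 5 = 35.3333/5 = 7.0667
  s[A,B] = ((1.6667)·(-0.1667) + (-3.3333)·(-0.1667) + (1.6667)·(1.8333) + (-3.3333)·(-1.1667) + (0.6667)·(0.8333) + (2.6667)·(-1.1667)) / 5 = 4.6667/5 = 0.9333
  s[B,B] = ((-0.1667)·(-0.1667) + (-0.1667)·(-0.1667) + (1.8333)·(1.8333) + (-1.1667)·(-1.1667) + (0.8333)·(0.8333) + (-1.1667)·(-1.1667)) / 5 = 6.8333/5 = 1.3667
  Sample standard deviations s_i = √(s[i,i]):
  s(A) = √(7.0667) = 2.6583
  s(B) = √(1.3667) = 1.169

Step 3 — r_{ij} = s_{ij} / (s_i · s_j):
  r[A,A] = 1 (diagonal).
  r[A,B] = 0.9333 / (2.6583 · 1.169) = 0.9333 / 3.1077 = 0.3003
  r[B,B] = 1 (diagonal).

R is symmetric with unit diagonal. Assembling:

R = [[1, 0.3003],
 [0.3003, 1]]


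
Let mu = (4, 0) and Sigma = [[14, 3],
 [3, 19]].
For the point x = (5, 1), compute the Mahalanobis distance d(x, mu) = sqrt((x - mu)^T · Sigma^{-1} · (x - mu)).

Step 1 — centre the observation: (x - mu) = (1, 1).

Step 2 — invert Sigma. det(Sigma) = 14·19 - (3)² = 257.
  Sigma^{-1} = (1/det) · [[d, -b], [-b, a]] = [[0.0739, -0.0117],
 [-0.0117, 0.0545]].

Step 3 — form the quadratic (x - mu)^T · Sigma^{-1} · (x - mu):
  Sigma^{-1} · (x - mu) = (0.0623, 0.0428).
  (x - mu)^T · [Sigma^{-1} · (x - mu)] = (1)·(0.0623) + (1)·(0.0428) = 0.1051.

Step 4 — take square root: d = √(0.1051) ≈ 0.3241.

d(x, mu) = √(0.1051) ≈ 0.3241


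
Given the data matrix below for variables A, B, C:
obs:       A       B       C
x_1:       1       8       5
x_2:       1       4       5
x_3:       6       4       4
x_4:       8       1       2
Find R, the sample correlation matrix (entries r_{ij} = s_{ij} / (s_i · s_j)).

Step 1 — column means:
  mean(A) = (1 + 1 + 6 + 8) / 4 = 16/4 = 4
  mean(B) = (8 + 4 + 4 + 1) / 4 = 17/4 = 4.25
  mean(C) = (5 + 5 + 4 + 2) / 4 = 16/4 = 4

Step 2 — sample variances and covariances s[i,j] = (1/(n-1)) · Σ_k (x_{k,i} - mean_i) · (x_{k,j} - mean_j), with n-1 = 3:
  s[A,A] = ((-3)·(-3) + (-3)·(-3) + (2)·(2) + (4)·(4)) / 3 = 38/3 = 12.6667
  s[A,B] = ((-3)·(3.75) + (-3)·(-0.25) + (2)·(-0.25) + (4)·(-3.25)) / 3 = -24/3 = -8
  s[A,C] = ((-3)·(1) + (-3)·(1) + (2)·(0) + (4)·(-2)) / 3 = -14/3 = -4.6667
  s[B,B] = ((3.75)·(3.75) + (-0.25)·(-0.25) + (-0.25)·(-0.25) + (-3.25)·(-3.25)) / 3 = 24.75/3 = 8.25
  s[B,C] = ((3.75)·(1) + (-0.25)·(1) + (-0.25)·(0) + (-3.25)·(-2)) / 3 = 10/3 = 3.3333
  s[C,C] = ((1)·(1) + (1)·(1) + (0)·(0) + (-2)·(-2)) / 3 = 6/3 = 2
  Sample standard deviations s_i = √(s[i,i]):
  s(A) = √(12.6667) = 3.559
  s(B) = √(8.25) = 2.8723
  s(C) = √(2) = 1.4142

Step 3 — r_{ij} = s_{ij} / (s_i · s_j):
  r[A,A] = 1 (diagonal).
  r[A,B] = -8 / (3.559 · 2.8723) = -8 / 10.2225 = -0.7826
  r[A,C] = -4.6667 / (3.559 · 1.4142) = -4.6667 / 5.0332 = -0.9272
  r[B,B] = 1 (diagonal).
  r[B,C] = 3.3333 / (2.8723 · 1.4142) = 3.3333 / 4.062 = 0.8206
  r[C,C] = 1 (diagonal).

R is symmetric with unit diagonal. Assembling:

R = [[1, -0.7826, -0.9272],
 [-0.7826, 1, 0.8206],
 [-0.9272, 0.8206, 1]]
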